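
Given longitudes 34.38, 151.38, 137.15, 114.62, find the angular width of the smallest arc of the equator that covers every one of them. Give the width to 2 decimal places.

117.00°

Sort the longitudes: +34.38°, +114.62°, +137.15°, +151.38°.
Eastward gaps between consecutive values (wrapping around): 80.24°, 22.53°, 14.23°, 243.00°.
Largest gap = 243.00° ⇒ minimal covering band is its complement: 360° − 243.00° = 117.00°.
Band runs from +34.38° eastward to +151.38°.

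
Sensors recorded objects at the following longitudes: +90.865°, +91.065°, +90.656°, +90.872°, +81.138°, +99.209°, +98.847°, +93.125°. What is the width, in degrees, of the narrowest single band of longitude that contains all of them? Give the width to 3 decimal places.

18.071°

Sort the longitudes: +81.138°, +90.656°, +90.865°, +90.872°, +91.065°, +93.125°, +98.847°, +99.209°.
Eastward gaps between consecutive values (wrapping around): 9.518°, 0.209°, 0.007°, 0.193°, 2.060°, 5.722°, 0.362°, 341.929°.
Largest gap = 341.929° ⇒ minimal covering band is its complement: 360° − 341.929° = 18.071°.
Band runs from +81.138° eastward to +99.209°.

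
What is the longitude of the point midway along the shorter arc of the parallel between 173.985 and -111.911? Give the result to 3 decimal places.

Signed shortest Δλ from +173.985° to -111.911° is +74.104°.
Midpoint longitude = +173.985° + (+74.104°)/2 = +173.985° + 37.052° = +211.037°.
Normalise into (−180°, 180°]: -148.963°.
(The naïve average (+173.985 + -111.911)/2 = 31.037° is on the wrong side of the globe.)

-148.963°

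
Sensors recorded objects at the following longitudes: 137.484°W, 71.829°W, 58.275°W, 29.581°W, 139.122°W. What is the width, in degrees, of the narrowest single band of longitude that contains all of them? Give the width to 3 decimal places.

Sort the longitudes: -139.122°, -137.484°, -71.829°, -58.275°, -29.581°.
Eastward gaps between consecutive values (wrapping around): 1.638°, 65.655°, 13.554°, 28.694°, 250.459°.
Largest gap = 250.459° ⇒ minimal covering band is its complement: 360° − 250.459° = 109.541°.
Band runs from -139.122° eastward to -29.581°.

109.541°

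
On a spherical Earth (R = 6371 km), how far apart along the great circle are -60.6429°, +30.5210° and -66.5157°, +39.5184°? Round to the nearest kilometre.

789 km

Δλ = 39.5184 − 30.5210 = 8.9974°.
Δφ = -66.5157 − -60.6429 = -5.8728°.
a = sin²(Δφ/2) + cos φ₁ · cos φ₂ · sin²(Δλ/2) = 0.003826.
c = 2·atan2(√a, √(1−a)) = 0.12379 rad → d = 6371·c ≈ 788.67 km.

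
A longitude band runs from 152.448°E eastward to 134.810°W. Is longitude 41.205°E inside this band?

Band width going east from +152.448° to -134.810°: ((-134.810 − 152.448) mod 360) = 72.742°.
Offset of +41.205° east of the west edge: ((41.205 − 152.448) mod 360) = 248.757°.
248.757° > 72.742° ⇒ outside.

No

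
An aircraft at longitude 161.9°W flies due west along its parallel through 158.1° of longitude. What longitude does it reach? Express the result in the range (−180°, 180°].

40.0°E

Start at -161.9°; shift −158.1° → -320.0°.
-320.0° lies outside (−180°, 180°]; add 360° → +40.0°.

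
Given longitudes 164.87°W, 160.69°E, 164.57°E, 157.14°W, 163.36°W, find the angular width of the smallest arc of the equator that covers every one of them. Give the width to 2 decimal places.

42.17°

Sort the longitudes: -164.87°, -163.36°, -157.14°, +160.69°, +164.57°.
Eastward gaps between consecutive values (wrapping around): 1.51°, 6.22°, 317.83°, 3.88°, 30.56°.
Largest gap = 317.83° ⇒ minimal covering band is its complement: 360° − 317.83° = 42.17°.
Band runs from +160.69° eastward to -157.14°, crossing the antimeridian.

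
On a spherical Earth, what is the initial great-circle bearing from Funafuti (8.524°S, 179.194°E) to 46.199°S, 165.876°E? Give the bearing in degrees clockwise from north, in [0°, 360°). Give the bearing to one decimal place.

Δλ = 165.876 − 179.194 = -13.318°.
θ = atan2( sin Δλ · cos φ₂ , cos φ₁ · sin φ₂ − sin φ₁ · cos φ₂ · cos Δλ )
  = atan2(-0.15944, -0.61394) = -165.442° → normalised to [0°, 360°): 194.558°.

194.6°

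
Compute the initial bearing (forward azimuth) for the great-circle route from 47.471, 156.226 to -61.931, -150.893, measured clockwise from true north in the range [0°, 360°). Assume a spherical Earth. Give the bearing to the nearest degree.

155°

Δλ = -150.893 − 156.226 = -307.119°; wrapped into (−180°, 180°]: 52.881°.
θ = atan2( sin Δλ · cos φ₂ , cos φ₁ · sin φ₂ − sin φ₁ · cos φ₂ · cos Δλ )
  = atan2(0.37520, -0.80571) = 155.030° → normalised to [0°, 360°): 155.030°.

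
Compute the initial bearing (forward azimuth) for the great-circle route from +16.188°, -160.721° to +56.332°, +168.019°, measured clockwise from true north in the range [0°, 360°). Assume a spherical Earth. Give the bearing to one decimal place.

336.7°

Δλ = 168.019 − -160.721 = 328.740°; wrapped into (−180°, 180°]: -31.260°.
θ = atan2( sin Δλ · cos φ₂ , cos φ₁ · sin φ₂ − sin φ₁ · cos φ₂ · cos Δλ )
  = atan2(-0.28768, 0.66715) = -23.326° → normalised to [0°, 360°): 336.674°.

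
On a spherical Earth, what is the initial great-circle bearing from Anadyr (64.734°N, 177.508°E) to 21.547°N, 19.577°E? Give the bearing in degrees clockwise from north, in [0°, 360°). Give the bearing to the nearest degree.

Δλ = 19.577 − 177.508 = -157.931°.
θ = atan2( sin Δλ · cos φ₂ , cos φ₁ · sin φ₂ − sin φ₁ · cos φ₂ · cos Δλ )
  = atan2(-0.34947, 0.93627) = -20.468° → normalised to [0°, 360°): 339.532°.

340°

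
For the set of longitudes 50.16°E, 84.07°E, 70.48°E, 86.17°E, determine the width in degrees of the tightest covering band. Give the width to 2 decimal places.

36.01°

Sort the longitudes: +50.16°, +70.48°, +84.07°, +86.17°.
Eastward gaps between consecutive values (wrapping around): 20.32°, 13.59°, 2.10°, 323.99°.
Largest gap = 323.99° ⇒ minimal covering band is its complement: 360° − 323.99° = 36.01°.
Band runs from +50.16° eastward to +86.17°.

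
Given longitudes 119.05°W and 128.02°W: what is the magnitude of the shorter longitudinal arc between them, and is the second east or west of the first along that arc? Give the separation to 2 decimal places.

8.97° west

Raw difference: -128.02 − -119.05 = -8.97°.
Normalise into (−180°, 180°]: -8.97° stays -8.97°.
Negative ⇒ the second point lies to the west; separation 8.97°.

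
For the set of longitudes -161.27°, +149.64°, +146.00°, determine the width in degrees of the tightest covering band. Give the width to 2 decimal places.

52.73°

Sort the longitudes: -161.27°, +146.00°, +149.64°.
Eastward gaps between consecutive values (wrapping around): 307.27°, 3.64°, 49.09°.
Largest gap = 307.27° ⇒ minimal covering band is its complement: 360° − 307.27° = 52.73°.
Band runs from +146.00° eastward to -161.27°, crossing the antimeridian.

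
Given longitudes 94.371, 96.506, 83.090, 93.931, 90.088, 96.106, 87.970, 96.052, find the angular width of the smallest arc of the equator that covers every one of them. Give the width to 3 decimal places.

13.416°

Sort the longitudes: +83.090°, +87.970°, +90.088°, +93.931°, +94.371°, +96.052°, +96.106°, +96.506°.
Eastward gaps between consecutive values (wrapping around): 4.880°, 2.118°, 3.843°, 0.440°, 1.681°, 0.054°, 0.400°, 346.584°.
Largest gap = 346.584° ⇒ minimal covering band is its complement: 360° − 346.584° = 13.416°.
Band runs from +83.090° eastward to +96.506°.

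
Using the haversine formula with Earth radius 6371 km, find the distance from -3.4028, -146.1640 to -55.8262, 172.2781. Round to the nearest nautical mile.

Δλ = 172.2781 − -146.1640 = 318.4421°; wrapped into (−180°, 180°]: -41.5579°.
Δφ = -55.8262 − -3.4028 = -52.4234°.
a = sin²(Δφ/2) + cos φ₁ · cos φ₂ · sin²(Δλ/2) = 0.265659.
c = 2·atan2(√a, √(1−a)) = 1.08300 rad → d = 6371·c ≈ 6899.78 km ≈ 3725.59 nmi.

3726 nmi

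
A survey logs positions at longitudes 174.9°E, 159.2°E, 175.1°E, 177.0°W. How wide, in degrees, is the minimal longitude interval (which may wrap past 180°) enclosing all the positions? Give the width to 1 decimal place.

Sort the longitudes: -177.0°, +159.2°, +174.9°, +175.1°.
Eastward gaps between consecutive values (wrapping around): 336.2°, 15.7°, 0.2°, 7.9°.
Largest gap = 336.2° ⇒ minimal covering band is its complement: 360° − 336.2° = 23.8°.
Band runs from +159.2° eastward to -177.0°, crossing the antimeridian.

23.8°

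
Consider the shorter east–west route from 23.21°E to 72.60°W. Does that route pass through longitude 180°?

Signed shortest Δλ = ((-72.60 − 23.21 + 180) mod 360) − 180 = -95.81°.
Going west by 95.81° from +23.21° reaches -72.60° without touching 180°.

No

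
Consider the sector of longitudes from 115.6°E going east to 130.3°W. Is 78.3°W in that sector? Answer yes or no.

No

Band width going east from +115.6° to -130.3°: ((-130.3 − 115.6) mod 360) = 114.1°.
Offset of -78.3° east of the west edge: ((-78.3 − 115.6) mod 360) = 166.1°.
166.1° > 114.1° ⇒ outside.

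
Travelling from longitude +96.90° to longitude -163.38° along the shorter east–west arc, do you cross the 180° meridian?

Yes

Naïve |-163.38 − 96.90| = 260.28° > 180°, so the shorter arc goes the other way round — across 180°.
Signed shortest Δλ = ((-163.38 − 96.90 + 180) mod 360) − 180 = 99.72°.
Going east by 99.72° from +96.90° passes through 180° before reaching -163.38°.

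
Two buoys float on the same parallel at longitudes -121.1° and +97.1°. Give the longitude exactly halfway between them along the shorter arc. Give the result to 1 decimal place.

Signed shortest Δλ from -121.1° to +97.1° is -141.8°.
Midpoint longitude = -121.1° + (-141.8°)/2 = -121.1° − 70.9° = -192.0°.
Normalise into (−180°, 180°]: +168.0°.
(The naïve average (-121.1 + +97.1)/2 = -12.0° is on the wrong side of the globe.)

+168.0°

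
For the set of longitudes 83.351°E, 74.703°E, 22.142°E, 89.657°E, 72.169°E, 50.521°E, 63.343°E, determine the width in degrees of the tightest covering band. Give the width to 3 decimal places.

67.515°

Sort the longitudes: +22.142°, +50.521°, +63.343°, +72.169°, +74.703°, +83.351°, +89.657°.
Eastward gaps between consecutive values (wrapping around): 28.379°, 12.822°, 8.826°, 2.534°, 8.648°, 6.306°, 292.485°.
Largest gap = 292.485° ⇒ minimal covering band is its complement: 360° − 292.485° = 67.515°.
Band runs from +22.142° eastward to +89.657°.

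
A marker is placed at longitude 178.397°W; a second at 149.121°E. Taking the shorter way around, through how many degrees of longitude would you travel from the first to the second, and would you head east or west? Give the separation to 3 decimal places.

32.482° west

Raw difference: 149.121 − -178.397 = 327.518°.
Normalise into (−180°, 180°]: 327.518° − 360° = -32.482°.
Negative ⇒ the second point lies to the west; separation 32.482°.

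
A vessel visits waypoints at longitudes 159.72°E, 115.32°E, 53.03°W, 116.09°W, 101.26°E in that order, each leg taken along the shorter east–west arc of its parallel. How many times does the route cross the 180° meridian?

Leg 1: +159.72° → +115.32°, shortest Δλ = -44.4° (west) — does not cross 180°.
Leg 2: +115.32° → -53.03°, shortest Δλ = -168.35° (west) — does not cross 180°.
Leg 3: -53.03° → -116.09°, shortest Δλ = -63.06° (west) — does not cross 180°.
Leg 4: -116.09° → +101.26°, shortest Δλ = -142.65° (west) — crosses 180°.
Total crossings: 1.

1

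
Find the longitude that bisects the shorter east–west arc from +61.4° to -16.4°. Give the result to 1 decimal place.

Signed shortest Δλ from +61.4° to -16.4° is -77.8°.
Midpoint longitude = +61.4° + (-77.8°)/2 = +61.4° − 38.9° = +22.5°.

+22.5°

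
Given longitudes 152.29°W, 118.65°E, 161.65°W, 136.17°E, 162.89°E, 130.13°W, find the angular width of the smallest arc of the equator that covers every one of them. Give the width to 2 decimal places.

111.22°

Sort the longitudes: -161.65°, -152.29°, -130.13°, +118.65°, +136.17°, +162.89°.
Eastward gaps between consecutive values (wrapping around): 9.36°, 22.16°, 248.78°, 17.52°, 26.72°, 35.46°.
Largest gap = 248.78° ⇒ minimal covering band is its complement: 360° − 248.78° = 111.22°.
Band runs from +118.65° eastward to -130.13°, crossing the antimeridian.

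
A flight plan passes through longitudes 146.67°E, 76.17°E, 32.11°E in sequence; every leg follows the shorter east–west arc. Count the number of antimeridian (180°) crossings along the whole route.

Leg 1: +146.67° → +76.17°, shortest Δλ = -70.5° (west) — does not cross 180°.
Leg 2: +76.17° → +32.11°, shortest Δλ = -44.06° (west) — does not cross 180°.
Total crossings: 0.

0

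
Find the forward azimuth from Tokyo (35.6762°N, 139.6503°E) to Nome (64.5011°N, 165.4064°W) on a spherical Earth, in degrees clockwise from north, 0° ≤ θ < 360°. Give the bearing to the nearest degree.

Δλ = -165.4064 − 139.6503 = -305.0567°; wrapped into (−180°, 180°]: 54.9433°.
θ = atan2( sin Δλ · cos φ₂ , cos φ₁ · sin φ₂ − sin φ₁ · cos φ₂ · cos Δλ )
  = atan2(0.35240, 0.58899) = 30.892° → normalised to [0°, 360°): 30.892°.

31°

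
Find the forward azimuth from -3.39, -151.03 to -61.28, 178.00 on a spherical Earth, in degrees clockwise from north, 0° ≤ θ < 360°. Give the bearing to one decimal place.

196.2°

Δλ = 178.00 − -151.03 = 329.03°; wrapped into (−180°, 180°]: -30.97°.
θ = atan2( sin Δλ · cos φ₂ , cos φ₁ · sin φ₂ − sin φ₁ · cos φ₂ · cos Δλ )
  = atan2(-0.24728, -0.85108) = -163.799° → normalised to [0°, 360°): 196.201°.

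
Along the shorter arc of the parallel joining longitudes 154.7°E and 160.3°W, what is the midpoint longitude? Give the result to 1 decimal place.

177.2°E

Signed shortest Δλ from +154.7° to -160.3° is +45.0°.
Midpoint longitude = +154.7° + (+45.0°)/2 = +154.7° + 22.5° = +177.2°.
(The naïve average (+154.7 + -160.3)/2 = -2.8° is on the wrong side of the globe.)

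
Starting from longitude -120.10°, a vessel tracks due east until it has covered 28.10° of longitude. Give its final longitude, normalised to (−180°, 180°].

Start at -120.10°; shift +28.10° → -92.00°.
-92.00° already lies in (−180°, 180°].

-92.00°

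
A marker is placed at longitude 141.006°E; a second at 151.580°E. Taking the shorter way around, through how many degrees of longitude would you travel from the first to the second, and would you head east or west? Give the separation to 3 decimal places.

10.574° east

Raw difference: 151.580 − 141.006 = 10.574°.
Normalise into (−180°, 180°]: 10.574° stays 10.574°.
Positive ⇒ the second point lies to the east; separation 10.574°.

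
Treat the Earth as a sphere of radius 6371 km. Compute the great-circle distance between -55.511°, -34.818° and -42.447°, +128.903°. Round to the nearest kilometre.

9015 km

Δλ = 128.903 − -34.818 = 163.721°.
Δφ = -42.447 − -55.511 = 13.064°.
a = sin²(Δφ/2) + cos φ₁ · cos φ₂ · sin²(Δλ/2) = 0.422401.
c = 2·atan2(√a, √(1−a)) = 1.41497 rad → d = 6371·c ≈ 9014.76 km.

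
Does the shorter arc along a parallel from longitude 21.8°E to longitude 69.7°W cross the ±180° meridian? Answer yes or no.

No

Signed shortest Δλ = ((-69.7 − 21.8 + 180) mod 360) − 180 = -91.5°.
Going west by 91.5° from +21.8° reaches -69.7° without touching 180°.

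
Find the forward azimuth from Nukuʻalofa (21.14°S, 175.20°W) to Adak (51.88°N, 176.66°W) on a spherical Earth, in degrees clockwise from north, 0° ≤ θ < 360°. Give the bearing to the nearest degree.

Δλ = -176.66 − -175.20 = -1.46°.
θ = atan2( sin Δλ · cos φ₂ , cos φ₁ · sin φ₂ − sin φ₁ · cos φ₂ · cos Δλ )
  = atan2(-0.01573, 0.95633) = -0.942° → normalised to [0°, 360°): 359.058°.

359°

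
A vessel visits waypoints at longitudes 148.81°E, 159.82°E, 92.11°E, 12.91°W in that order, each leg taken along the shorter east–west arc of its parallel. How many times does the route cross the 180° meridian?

0

Leg 1: +148.81° → +159.82°, shortest Δλ = 11.01° (east) — does not cross 180°.
Leg 2: +159.82° → +92.11°, shortest Δλ = -67.71° (west) — does not cross 180°.
Leg 3: +92.11° → -12.91°, shortest Δλ = -105.02° (west) — does not cross 180°.
Total crossings: 0.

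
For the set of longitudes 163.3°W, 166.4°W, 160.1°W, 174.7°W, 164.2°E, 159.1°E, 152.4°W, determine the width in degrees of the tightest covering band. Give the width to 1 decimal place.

Sort the longitudes: -174.7°, -166.4°, -163.3°, -160.1°, -152.4°, +159.1°, +164.2°.
Eastward gaps between consecutive values (wrapping around): 8.3°, 3.1°, 3.2°, 7.7°, 311.5°, 5.1°, 21.1°.
Largest gap = 311.5° ⇒ minimal covering band is its complement: 360° − 311.5° = 48.5°.
Band runs from +159.1° eastward to -152.4°, crossing the antimeridian.

48.5°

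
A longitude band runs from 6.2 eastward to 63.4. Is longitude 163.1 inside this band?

No

Band width going east from +6.2° to +63.4°: ((63.4 − 6.2) mod 360) = 57.2°.
Offset of +163.1° east of the west edge: ((163.1 − 6.2) mod 360) = 156.9°.
156.9° > 57.2° ⇒ outside.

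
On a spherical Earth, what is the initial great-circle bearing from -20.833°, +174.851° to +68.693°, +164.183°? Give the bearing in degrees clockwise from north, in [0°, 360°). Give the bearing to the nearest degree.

Δλ = 164.183 − 174.851 = -10.668°.
θ = atan2( sin Δλ · cos φ₂ , cos φ₁ · sin φ₂ − sin φ₁ · cos φ₂ · cos Δλ )
  = atan2(-0.06727, 0.99773) = -3.857° → normalised to [0°, 360°): 356.143°.

356°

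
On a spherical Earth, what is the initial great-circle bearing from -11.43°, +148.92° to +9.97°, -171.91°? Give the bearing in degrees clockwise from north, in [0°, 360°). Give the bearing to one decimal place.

Δλ = -171.91 − 148.92 = -320.83°; wrapped into (−180°, 180°]: 39.17°.
θ = atan2( sin Δλ · cos φ₂ , cos φ₁ · sin φ₂ − sin φ₁ · cos φ₂ · cos Δλ )
  = atan2(0.62209, 0.32102) = 62.705° → normalised to [0°, 360°): 62.705°.

62.7°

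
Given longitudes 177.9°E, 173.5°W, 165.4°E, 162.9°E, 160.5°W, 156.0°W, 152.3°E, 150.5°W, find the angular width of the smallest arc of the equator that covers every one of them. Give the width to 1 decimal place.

Sort the longitudes: -173.5°, -160.5°, -156.0°, -150.5°, +152.3°, +162.9°, +165.4°, +177.9°.
Eastward gaps between consecutive values (wrapping around): 13.0°, 4.5°, 5.5°, 302.8°, 10.6°, 2.5°, 12.5°, 8.6°.
Largest gap = 302.8° ⇒ minimal covering band is its complement: 360° − 302.8° = 57.2°.
Band runs from +152.3° eastward to -150.5°, crossing the antimeridian.

57.2°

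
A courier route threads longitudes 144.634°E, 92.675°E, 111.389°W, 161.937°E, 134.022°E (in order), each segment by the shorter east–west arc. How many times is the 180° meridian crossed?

Leg 1: +144.634° → +92.675°, shortest Δλ = -51.959° (west) — does not cross 180°.
Leg 2: +92.675° → -111.389°, shortest Δλ = 155.936° (east) — crosses 180°.
Leg 3: -111.389° → +161.937°, shortest Δλ = -86.674° (west) — crosses 180°.
Leg 4: +161.937° → +134.022°, shortest Δλ = -27.915° (west) — does not cross 180°.
Total crossings: 2.

2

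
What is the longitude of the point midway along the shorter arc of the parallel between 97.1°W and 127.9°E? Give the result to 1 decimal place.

Signed shortest Δλ from -97.1° to +127.9° is -135.0°.
Midpoint longitude = -97.1° + (-135.0°)/2 = -97.1° − 67.5° = -164.6°.
(The naïve average (-97.1 + +127.9)/2 = 15.4° is on the wrong side of the globe.)

164.6°W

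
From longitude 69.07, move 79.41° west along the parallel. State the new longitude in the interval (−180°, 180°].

Start at +69.07°; shift −79.41° → -10.34°.
-10.34° already lies in (−180°, 180°].

-10.34°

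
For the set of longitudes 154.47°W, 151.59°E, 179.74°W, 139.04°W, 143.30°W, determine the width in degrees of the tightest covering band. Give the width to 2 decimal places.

Sort the longitudes: -179.74°, -154.47°, -143.30°, -139.04°, +151.59°.
Eastward gaps between consecutive values (wrapping around): 25.27°, 11.17°, 4.26°, 290.63°, 28.67°.
Largest gap = 290.63° ⇒ minimal covering band is its complement: 360° − 290.63° = 69.37°.
Band runs from +151.59° eastward to -139.04°, crossing the antimeridian.

69.37°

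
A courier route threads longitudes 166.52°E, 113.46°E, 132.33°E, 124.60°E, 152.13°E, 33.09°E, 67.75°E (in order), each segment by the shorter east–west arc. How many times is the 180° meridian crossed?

Leg 1: +166.52° → +113.46°, shortest Δλ = -53.06° (west) — does not cross 180°.
Leg 2: +113.46° → +132.33°, shortest Δλ = 18.87° (east) — does not cross 180°.
Leg 3: +132.33° → +124.60°, shortest Δλ = -7.73° (west) — does not cross 180°.
Leg 4: +124.60° → +152.13°, shortest Δλ = 27.53° (east) — does not cross 180°.
Leg 5: +152.13° → +33.09°, shortest Δλ = -119.04° (west) — does not cross 180°.
Leg 6: +33.09° → +67.75°, shortest Δλ = 34.66° (east) — does not cross 180°.
Total crossings: 0.

0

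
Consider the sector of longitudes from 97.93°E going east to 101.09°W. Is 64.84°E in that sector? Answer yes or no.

No

Band width going east from +97.93° to -101.09°: ((-101.09 − 97.93) mod 360) = 160.98°.
Offset of +64.84° east of the west edge: ((64.84 − 97.93) mod 360) = 326.91°.
326.91° > 160.98° ⇒ outside.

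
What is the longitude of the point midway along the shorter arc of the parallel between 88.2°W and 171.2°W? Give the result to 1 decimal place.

129.7°W

Signed shortest Δλ from -88.2° to -171.2° is -83.0°.
Midpoint longitude = -88.2° + (-83.0°)/2 = -88.2° − 41.5° = -129.7°.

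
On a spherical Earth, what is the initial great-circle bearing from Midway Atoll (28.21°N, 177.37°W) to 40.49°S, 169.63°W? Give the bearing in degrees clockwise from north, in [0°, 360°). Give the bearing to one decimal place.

Δλ = -169.63 − -177.37 = 7.74°.
θ = atan2( sin Δλ · cos φ₂ , cos φ₁ · sin φ₂ − sin φ₁ · cos φ₂ · cos Δλ )
  = atan2(0.10243, -0.92842) = 173.704° → normalised to [0°, 360°): 173.704°.

173.7°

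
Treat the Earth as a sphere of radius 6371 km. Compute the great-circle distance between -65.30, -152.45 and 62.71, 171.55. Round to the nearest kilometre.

14536 km

Δλ = 171.55 − -152.45 = 324.00°; wrapped into (−180°, 180°]: -36.00°.
Δφ = 62.71 − -65.30 = 128.01°.
a = sin²(Δφ/2) + cos φ₁ · cos φ₂ · sin²(Δλ/2) = 0.826195.
c = 2·atan2(√a, √(1−a)) = 2.28153 rad → d = 6371·c ≈ 14535.62 km.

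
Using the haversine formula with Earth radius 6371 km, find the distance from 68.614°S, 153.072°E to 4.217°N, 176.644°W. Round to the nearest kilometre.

Δλ = -176.644 − 153.072 = -329.716°; wrapped into (−180°, 180°]: 30.284°.
Δφ = 4.217 − -68.614 = 72.831°.
a = sin²(Δφ/2) + cos φ₁ · cos φ₂ · sin²(Δλ/2) = 0.377218.
c = 2·atan2(√a, √(1−a)) = 1.32269 rad → d = 6371·c ≈ 8426.89 km.

8427 km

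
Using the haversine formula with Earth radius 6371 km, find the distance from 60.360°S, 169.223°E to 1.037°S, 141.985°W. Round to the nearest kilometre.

Δλ = -141.985 − 169.223 = -311.208°; wrapped into (−180°, 180°]: 48.792°.
Δφ = -1.037 − -60.360 = 59.323°.
a = sin²(Δφ/2) + cos φ₁ · cos φ₂ · sin²(Δλ/2) = 0.329259.
c = 2·atan2(√a, √(1−a)) = 1.22230 rad → d = 6371·c ≈ 7787.29 km.

7787 km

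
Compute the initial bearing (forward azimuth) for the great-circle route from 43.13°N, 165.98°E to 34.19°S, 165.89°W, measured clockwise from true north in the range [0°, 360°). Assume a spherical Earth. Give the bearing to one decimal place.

Δλ = -165.89 − 165.98 = -331.87°; wrapped into (−180°, 180°]: 28.13°.
θ = atan2( sin Δλ · cos φ₂ , cos φ₁ · sin φ₂ − sin φ₁ · cos φ₂ · cos Δλ )
  = atan2(0.38999, -0.90881) = 156.775° → normalised to [0°, 360°): 156.775°.

156.8°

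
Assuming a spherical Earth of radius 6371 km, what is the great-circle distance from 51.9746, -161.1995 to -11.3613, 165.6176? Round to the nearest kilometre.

7728 km

Δλ = 165.6176 − -161.1995 = 326.8171°; wrapped into (−180°, 180°]: -33.1829°.
Δφ = -11.3613 − 51.9746 = -63.3359°.
a = sin²(Δφ/2) + cos φ₁ · cos φ₂ · sin²(Δλ/2) = 0.324863.
c = 2·atan2(√a, √(1−a)) = 1.21293 rad → d = 6371·c ≈ 7727.60 km.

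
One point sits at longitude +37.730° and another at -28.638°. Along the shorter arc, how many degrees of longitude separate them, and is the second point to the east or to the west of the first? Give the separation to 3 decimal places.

Raw difference: -28.638 − 37.730 = -66.368°.
Normalise into (−180°, 180°]: -66.368° stays -66.368°.
Negative ⇒ the second point lies to the west; separation 66.368°.

66.368° west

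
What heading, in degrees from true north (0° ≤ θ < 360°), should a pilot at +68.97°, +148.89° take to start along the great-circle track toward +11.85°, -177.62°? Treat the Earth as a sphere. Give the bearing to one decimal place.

Δλ = -177.62 − 148.89 = -326.51°; wrapped into (−180°, 180°]: 33.49°.
θ = atan2( sin Δλ · cos φ₂ , cos φ₁ · sin φ₂ − sin φ₁ · cos φ₂ · cos Δλ )
  = atan2(0.54003, -0.68815) = 141.877° → normalised to [0°, 360°): 141.877°.

141.9°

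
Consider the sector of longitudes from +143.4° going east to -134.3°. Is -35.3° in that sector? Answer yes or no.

Band width going east from +143.4° to -134.3°: ((-134.3 − 143.4) mod 360) = 82.3°.
Offset of -35.3° east of the west edge: ((-35.3 − 143.4) mod 360) = 181.3°.
181.3° > 82.3° ⇒ outside.

No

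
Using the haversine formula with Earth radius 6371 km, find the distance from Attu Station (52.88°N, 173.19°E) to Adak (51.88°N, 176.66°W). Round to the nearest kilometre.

Δλ = -176.66 − 173.19 = -349.85°; wrapped into (−180°, 180°]: 10.15°.
Δφ = 51.88 − 52.88 = -1.00°.
a = sin²(Δφ/2) + cos φ₁ · cos φ₂ · sin²(Δλ/2) = 0.002991.
c = 2·atan2(√a, √(1−a)) = 0.10944 rad → d = 6371·c ≈ 697.24 km.

697 km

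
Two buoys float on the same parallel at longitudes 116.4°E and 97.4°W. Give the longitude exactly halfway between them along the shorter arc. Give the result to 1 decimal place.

Signed shortest Δλ from +116.4° to -97.4° is +146.2°.
Midpoint longitude = +116.4° + (+146.2°)/2 = +116.4° + 73.1° = +189.5°.
Normalise into (−180°, 180°]: -170.5°.
(The naïve average (+116.4 + -97.4)/2 = 9.5° is on the wrong side of the globe.)

170.5°W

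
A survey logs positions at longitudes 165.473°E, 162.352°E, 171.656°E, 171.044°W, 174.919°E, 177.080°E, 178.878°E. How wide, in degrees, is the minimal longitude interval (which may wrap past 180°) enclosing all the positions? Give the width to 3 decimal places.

Sort the longitudes: -171.044°, +162.352°, +165.473°, +171.656°, +174.919°, +177.080°, +178.878°.
Eastward gaps between consecutive values (wrapping around): 333.396°, 3.121°, 6.183°, 3.263°, 2.161°, 1.798°, 10.078°.
Largest gap = 333.396° ⇒ minimal covering band is its complement: 360° − 333.396° = 26.604°.
Band runs from +162.352° eastward to -171.044°, crossing the antimeridian.

26.604°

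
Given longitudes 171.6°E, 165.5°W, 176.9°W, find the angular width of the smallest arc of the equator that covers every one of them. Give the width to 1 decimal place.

22.9°

Sort the longitudes: -176.9°, -165.5°, +171.6°.
Eastward gaps between consecutive values (wrapping around): 11.4°, 337.1°, 11.5°.
Largest gap = 337.1° ⇒ minimal covering band is its complement: 360° − 337.1° = 22.9°.
Band runs from +171.6° eastward to -165.5°, crossing the antimeridian.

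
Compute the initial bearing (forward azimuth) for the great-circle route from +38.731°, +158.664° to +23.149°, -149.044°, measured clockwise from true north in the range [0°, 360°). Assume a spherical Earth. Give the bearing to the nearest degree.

Δλ = -149.044 − 158.664 = -307.708°; wrapped into (−180°, 180°]: 52.292°.
θ = atan2( sin Δλ · cos φ₂ , cos φ₁ · sin φ₂ − sin φ₁ · cos φ₂ · cos Δλ )
  = atan2(0.72744, -0.04520) = 93.555° → normalised to [0°, 360°): 93.555°.

94°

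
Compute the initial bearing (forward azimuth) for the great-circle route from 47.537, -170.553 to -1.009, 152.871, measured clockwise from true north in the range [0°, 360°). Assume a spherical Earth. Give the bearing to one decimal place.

224.6°

Δλ = 152.871 − -170.553 = 323.424°; wrapped into (−180°, 180°]: -36.576°.
θ = atan2( sin Δλ · cos φ₂ , cos φ₁ · sin φ₂ − sin φ₁ · cos φ₂ · cos Δλ )
  = atan2(-0.59580, -0.60423) = -135.403° → normalised to [0°, 360°): 224.597°.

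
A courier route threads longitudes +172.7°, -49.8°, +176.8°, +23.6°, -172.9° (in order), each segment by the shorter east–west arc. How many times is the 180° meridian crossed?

Leg 1: +172.7° → -49.8°, shortest Δλ = 137.5° (east) — crosses 180°.
Leg 2: -49.8° → +176.8°, shortest Δλ = -133.4° (west) — crosses 180°.
Leg 3: +176.8° → +23.6°, shortest Δλ = -153.2° (west) — does not cross 180°.
Leg 4: +23.6° → -172.9°, shortest Δλ = 163.5° (east) — crosses 180°.
Total crossings: 3.

3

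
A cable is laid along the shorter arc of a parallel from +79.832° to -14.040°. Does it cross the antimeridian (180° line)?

No

Signed shortest Δλ = ((-14.040 − 79.832 + 180) mod 360) − 180 = -93.872°.
Going west by 93.872° from +79.832° reaches -14.040° without touching 180°.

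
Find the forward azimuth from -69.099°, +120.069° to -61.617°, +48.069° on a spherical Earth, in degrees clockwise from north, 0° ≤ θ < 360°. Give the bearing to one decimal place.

248.7°

Δλ = 48.069 − 120.069 = -72.000°.
θ = atan2( sin Δλ · cos φ₂ , cos φ₁ · sin φ₂ − sin φ₁ · cos φ₂ · cos Δλ )
  = atan2(-0.45210, -0.17664) = -111.341° → normalised to [0°, 360°): 248.659°.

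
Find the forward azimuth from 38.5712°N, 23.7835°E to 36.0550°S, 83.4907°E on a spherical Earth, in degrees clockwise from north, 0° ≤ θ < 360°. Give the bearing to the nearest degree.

136°

Δλ = 83.4907 − 23.7835 = 59.7072°.
θ = atan2( sin Δλ · cos φ₂ , cos φ₁ · sin φ₂ − sin φ₁ · cos φ₂ · cos Δλ )
  = atan2(0.69807, -0.71441) = 135.663° → normalised to [0°, 360°): 135.663°.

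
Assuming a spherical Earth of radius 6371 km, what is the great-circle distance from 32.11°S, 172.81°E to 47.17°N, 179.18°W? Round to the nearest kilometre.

8852 km

Δλ = -179.18 − 172.81 = -351.99°; wrapped into (−180°, 180°]: 8.01°.
Δφ = 47.17 − -32.11 = 79.28°.
a = sin²(Δφ/2) + cos φ₁ · cos φ₂ · sin²(Δλ/2) = 0.409804.
c = 2·atan2(√a, √(1−a)) = 1.38941 rad → d = 6371·c ≈ 8851.94 km.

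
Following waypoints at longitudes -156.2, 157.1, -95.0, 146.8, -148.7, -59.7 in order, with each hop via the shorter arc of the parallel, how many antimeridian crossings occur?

Leg 1: -156.2° → +157.1°, shortest Δλ = -46.7° (west) — crosses 180°.
Leg 2: +157.1° → -95.0°, shortest Δλ = 107.9° (east) — crosses 180°.
Leg 3: -95.0° → +146.8°, shortest Δλ = -118.2° (west) — crosses 180°.
Leg 4: +146.8° → -148.7°, shortest Δλ = 64.5° (east) — crosses 180°.
Leg 5: -148.7° → -59.7°, shortest Δλ = 89.0° (east) — does not cross 180°.
Total crossings: 4.

4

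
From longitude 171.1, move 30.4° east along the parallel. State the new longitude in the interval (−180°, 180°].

-158.5°

Start at +171.1°; shift +30.4° → +201.5°.
+201.5° lies outside (−180°, 180°]; subtract 360° → -158.5°.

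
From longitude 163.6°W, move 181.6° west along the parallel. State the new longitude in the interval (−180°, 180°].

Start at -163.6°; shift −181.6° → -345.2°.
-345.2° lies outside (−180°, 180°]; add 360° → +14.8°.

14.8°E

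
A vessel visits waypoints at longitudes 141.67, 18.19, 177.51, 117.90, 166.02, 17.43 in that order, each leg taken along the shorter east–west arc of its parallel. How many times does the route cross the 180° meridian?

Leg 1: +141.67° → +18.19°, shortest Δλ = -123.48° (west) — does not cross 180°.
Leg 2: +18.19° → +177.51°, shortest Δλ = 159.32° (east) — does not cross 180°.
Leg 3: +177.51° → +117.90°, shortest Δλ = -59.61° (west) — does not cross 180°.
Leg 4: +117.90° → +166.02°, shortest Δλ = 48.12° (east) — does not cross 180°.
Leg 5: +166.02° → +17.43°, shortest Δλ = -148.59° (west) — does not cross 180°.
Total crossings: 0.

0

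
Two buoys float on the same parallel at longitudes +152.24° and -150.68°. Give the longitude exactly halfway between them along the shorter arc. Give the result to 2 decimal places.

Signed shortest Δλ from +152.24° to -150.68° is +57.08°.
Midpoint longitude = +152.24° + (+57.08°)/2 = +152.24° + 28.54° = +180.78°.
Normalise into (−180°, 180°]: -179.22°.
(The naïve average (+152.24 + -150.68)/2 = 0.78° is on the wrong side of the globe.)

-179.22°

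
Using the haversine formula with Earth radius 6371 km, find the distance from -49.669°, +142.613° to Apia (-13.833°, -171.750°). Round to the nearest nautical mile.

Δλ = -171.750 − 142.613 = -314.363°; wrapped into (−180°, 180°]: 45.637°.
Δφ = -13.833 − -49.669 = 35.836°.
a = sin²(Δφ/2) + cos φ₁ · cos φ₂ · sin²(Δλ/2) = 0.189167.
c = 2·atan2(√a, √(1−a)) = 0.89993 rad → d = 6371·c ≈ 5733.45 km ≈ 3095.82 nmi.

3096 nmi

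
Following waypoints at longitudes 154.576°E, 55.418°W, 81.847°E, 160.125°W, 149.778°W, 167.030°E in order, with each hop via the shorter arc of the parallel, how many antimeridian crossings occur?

Leg 1: +154.576° → -55.418°, shortest Δλ = 150.006° (east) — crosses 180°.
Leg 2: -55.418° → +81.847°, shortest Δλ = 137.265° (east) — does not cross 180°.
Leg 3: +81.847° → -160.125°, shortest Δλ = 118.028° (east) — crosses 180°.
Leg 4: -160.125° → -149.778°, shortest Δλ = 10.347° (east) — does not cross 180°.
Leg 5: -149.778° → +167.030°, shortest Δλ = -43.192° (west) — crosses 180°.
Total crossings: 3.

3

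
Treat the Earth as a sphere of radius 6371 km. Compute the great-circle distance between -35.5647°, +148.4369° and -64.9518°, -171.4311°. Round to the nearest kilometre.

Δλ = -171.4311 − 148.4369 = -319.8680°; wrapped into (−180°, 180°]: 40.1320°.
Δφ = -64.9518 − -35.5647 = -29.3871°.
a = sin²(Δφ/2) + cos φ₁ · cos φ₂ · sin²(Δλ/2) = 0.104881.
c = 2·atan2(√a, √(1−a)) = 0.65960 rad → d = 6371·c ≈ 4202.30 km.

4202 km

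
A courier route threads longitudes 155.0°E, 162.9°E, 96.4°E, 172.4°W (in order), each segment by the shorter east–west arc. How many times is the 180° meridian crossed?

Leg 1: +155.0° → +162.9°, shortest Δλ = 7.9° (east) — does not cross 180°.
Leg 2: +162.9° → +96.4°, shortest Δλ = -66.5° (west) — does not cross 180°.
Leg 3: +96.4° → -172.4°, shortest Δλ = 91.2° (east) — crosses 180°.
Total crossings: 1.

1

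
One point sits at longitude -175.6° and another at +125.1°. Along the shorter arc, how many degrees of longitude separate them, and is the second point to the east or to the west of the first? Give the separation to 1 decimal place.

Raw difference: 125.1 − -175.6 = 300.7°.
Normalise into (−180°, 180°]: 300.7° − 360° = -59.3°.
Negative ⇒ the second point lies to the west; separation 59.3°.

59.3° west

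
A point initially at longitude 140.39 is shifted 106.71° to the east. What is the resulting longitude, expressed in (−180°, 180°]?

-112.90°

Start at +140.39°; shift +106.71° → +247.10°.
+247.10° lies outside (−180°, 180°]; subtract 360° → -112.90°.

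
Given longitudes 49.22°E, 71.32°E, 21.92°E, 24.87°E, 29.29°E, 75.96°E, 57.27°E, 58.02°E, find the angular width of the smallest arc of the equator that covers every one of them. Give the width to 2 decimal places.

54.04°

Sort the longitudes: +21.92°, +24.87°, +29.29°, +49.22°, +57.27°, +58.02°, +71.32°, +75.96°.
Eastward gaps between consecutive values (wrapping around): 2.95°, 4.42°, 19.93°, 8.05°, 0.75°, 13.30°, 4.64°, 305.96°.
Largest gap = 305.96° ⇒ minimal covering band is its complement: 360° − 305.96° = 54.04°.
Band runs from +21.92° eastward to +75.96°.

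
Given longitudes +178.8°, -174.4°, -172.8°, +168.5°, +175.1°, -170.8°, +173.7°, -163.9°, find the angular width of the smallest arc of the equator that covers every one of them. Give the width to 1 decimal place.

Sort the longitudes: -174.4°, -172.8°, -170.8°, -163.9°, +168.5°, +173.7°, +175.1°, +178.8°.
Eastward gaps between consecutive values (wrapping around): 1.6°, 2.0°, 6.9°, 332.4°, 5.2°, 1.4°, 3.7°, 6.8°.
Largest gap = 332.4° ⇒ minimal covering band is its complement: 360° − 332.4° = 27.6°.
Band runs from +168.5° eastward to -163.9°, crossing the antimeridian.

27.6°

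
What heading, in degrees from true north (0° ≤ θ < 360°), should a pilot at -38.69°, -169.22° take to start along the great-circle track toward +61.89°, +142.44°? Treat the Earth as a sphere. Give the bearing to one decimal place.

338.3°

Δλ = 142.44 − -169.22 = 311.66°; wrapped into (−180°, 180°]: -48.34°.
θ = atan2( sin Δλ · cos φ₂ , cos φ₁ · sin φ₂ − sin φ₁ · cos φ₂ · cos Δλ )
  = atan2(-0.35201, 0.88425) = -21.707° → normalised to [0°, 360°): 338.293°.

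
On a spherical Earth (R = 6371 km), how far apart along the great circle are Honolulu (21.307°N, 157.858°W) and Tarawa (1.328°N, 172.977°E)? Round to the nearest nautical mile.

Δλ = 172.977 − -157.858 = 330.835°; wrapped into (−180°, 180°]: -29.165°.
Δφ = 1.328 − 21.307 = -19.979°.
a = sin²(Δφ/2) + cos φ₁ · cos φ₂ · sin²(Δλ/2) = 0.089132.
c = 2·atan2(√a, √(1−a)) = 0.60635 rad → d = 6371·c ≈ 3863.03 km ≈ 2085.87 nmi.

2086 nmi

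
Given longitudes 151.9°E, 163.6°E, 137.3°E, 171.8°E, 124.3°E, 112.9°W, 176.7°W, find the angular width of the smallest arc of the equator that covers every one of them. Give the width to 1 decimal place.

Sort the longitudes: -176.7°, -112.9°, +124.3°, +137.3°, +151.9°, +163.6°, +171.8°.
Eastward gaps between consecutive values (wrapping around): 63.8°, 237.2°, 13.0°, 14.6°, 11.7°, 8.2°, 11.5°.
Largest gap = 237.2° ⇒ minimal covering band is its complement: 360° − 237.2° = 122.8°.
Band runs from +124.3° eastward to -112.9°, crossing the antimeridian.

122.8°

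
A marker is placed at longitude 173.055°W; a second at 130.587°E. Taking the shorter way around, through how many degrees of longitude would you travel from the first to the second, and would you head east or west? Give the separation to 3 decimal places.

Raw difference: 130.587 − -173.055 = 303.642°.
Normalise into (−180°, 180°]: 303.642° − 360° = -56.358°.
Negative ⇒ the second point lies to the west; separation 56.358°.

56.358° west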